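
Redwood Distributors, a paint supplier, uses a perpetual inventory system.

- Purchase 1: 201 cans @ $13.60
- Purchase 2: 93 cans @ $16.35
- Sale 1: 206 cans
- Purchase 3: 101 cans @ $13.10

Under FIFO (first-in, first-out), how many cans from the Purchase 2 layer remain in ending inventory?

88

Sale 1 (206) [FIFO — oldest first]: 201 @ $13.60 + 5 @ $16.35 = $2,815.35
Ending inventory: 88 @ $16.35 + 101 @ $13.10 = $2,761.90
Check: goods available $5,577.25 = COGS $2,815.35 + ending $2,761.90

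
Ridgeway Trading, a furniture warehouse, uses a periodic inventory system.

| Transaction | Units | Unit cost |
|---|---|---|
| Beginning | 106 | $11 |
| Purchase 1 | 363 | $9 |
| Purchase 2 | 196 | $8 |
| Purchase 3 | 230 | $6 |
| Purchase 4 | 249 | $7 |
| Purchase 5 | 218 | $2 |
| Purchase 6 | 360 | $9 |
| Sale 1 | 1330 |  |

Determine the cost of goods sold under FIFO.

Sale 1 (1330) [FIFO — oldest first]: 106 @ $11 + 363 @ $9 + 196 @ $8 + 230 @ $6 + 249 @ $7 + 186 @ $2 = $9,496
Ending inventory: 32 @ $2 + 360 @ $9 = $3,304
Check: goods available $12,800 = COGS $9,496 + ending $3,304

COGS = $9,496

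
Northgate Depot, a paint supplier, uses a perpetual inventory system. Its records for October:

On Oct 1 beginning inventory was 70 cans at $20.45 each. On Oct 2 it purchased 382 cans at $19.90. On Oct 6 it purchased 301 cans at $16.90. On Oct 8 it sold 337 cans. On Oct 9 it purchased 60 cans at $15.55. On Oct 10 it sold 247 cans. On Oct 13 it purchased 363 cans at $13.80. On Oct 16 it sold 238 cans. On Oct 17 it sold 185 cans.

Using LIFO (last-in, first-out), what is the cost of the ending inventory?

Oct 8, 337 sold [LIFO — newest first]: 301 @ $16.90 + 36 @ $19.90 = $5,803.30
Oct 10, 247 sold [LIFO — newest first]: 60 @ $15.55 + 187 @ $19.90 = $4,654.30
Oct 16, 238 sold [LIFO — newest first]: 238 @ $13.80 = $3,284.40
Oct 17, 185 sold [LIFO — newest first]: 125 @ $13.80 + 60 @ $19.90 = $2,919.00
Total COGS = $5,803.30 + $4,654.30 + $3,284.40 + $2,919.00 = $16,661.00
Ending inventory: 70 @ $20.45 + 99 @ $19.90 = $3,401.60

Ending inventory = $3,401.60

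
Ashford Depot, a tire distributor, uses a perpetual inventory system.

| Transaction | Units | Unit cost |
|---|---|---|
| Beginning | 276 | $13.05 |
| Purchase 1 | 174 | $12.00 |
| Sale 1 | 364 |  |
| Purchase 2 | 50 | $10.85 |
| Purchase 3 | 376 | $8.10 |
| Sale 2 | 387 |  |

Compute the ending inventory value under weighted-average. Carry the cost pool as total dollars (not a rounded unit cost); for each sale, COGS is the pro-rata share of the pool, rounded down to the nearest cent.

After Beginning: 276 on hand, pool $3,601.80 (≈ $13.0500 each)
After Purchase 1: 450 on hand, pool $5,689.80 (≈ $12.6440 each)
Sale 1, sell 364: 364/450 × $5,689.80 → $4,602.41
After Purchase 2: 136 on hand, pool $1,629.89 (≈ $11.9845 each)
After Purchase 3: 512 on hand, pool $4,675.49 (≈ $9.1318 each)
Sale 2, sell 387: 387/512 × $4,675.49 → $3,534.01
Total COGS = $4,602.41 + $3,534.01 = $8,136.42
Ending inventory (cost pool remaining) = $1,141.48

Ending inventory = $1,141.48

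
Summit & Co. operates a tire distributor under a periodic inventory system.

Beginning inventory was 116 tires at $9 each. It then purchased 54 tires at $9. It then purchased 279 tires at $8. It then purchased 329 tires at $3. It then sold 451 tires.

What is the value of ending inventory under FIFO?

Ending inventory = $981

Sale 1 (451) [FIFO — oldest first]: 116 @ $9 + 54 @ $9 + 279 @ $8 + 2 @ $3 = $3,768
Ending inventory: 327 @ $3 = $981
Check: goods available $4,749 = COGS $3,768 + ending $981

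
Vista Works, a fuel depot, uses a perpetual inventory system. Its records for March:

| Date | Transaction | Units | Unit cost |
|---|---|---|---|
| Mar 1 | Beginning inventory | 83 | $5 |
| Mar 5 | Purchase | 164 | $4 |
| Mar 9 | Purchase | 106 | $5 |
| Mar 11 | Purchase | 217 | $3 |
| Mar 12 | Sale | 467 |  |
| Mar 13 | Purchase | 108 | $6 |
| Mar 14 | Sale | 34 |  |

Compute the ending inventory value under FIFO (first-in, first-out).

Mar 12, 467 sold [FIFO — oldest first]: 83 @ $5 + 164 @ $4 + 106 @ $5 + 114 @ $3 = $1,943
Mar 14, 34 sold [FIFO — oldest first]: 34 @ $3 = $102
Total COGS = $1,943 + $102 = $2,045
Ending inventory: 69 @ $3 + 108 @ $6 = $855
Check: goods available $2,900 = COGS $2,045 + ending $855

Ending inventory = $855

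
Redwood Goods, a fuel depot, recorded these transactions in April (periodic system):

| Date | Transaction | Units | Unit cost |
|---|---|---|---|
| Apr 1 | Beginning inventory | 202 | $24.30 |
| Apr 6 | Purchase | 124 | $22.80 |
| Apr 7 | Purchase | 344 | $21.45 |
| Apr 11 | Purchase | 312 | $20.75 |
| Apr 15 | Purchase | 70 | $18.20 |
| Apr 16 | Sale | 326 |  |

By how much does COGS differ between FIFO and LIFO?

$1,149.80

FIFO COGS: 202 @ $24.30 + 124 @ $22.80 = $7,735.80
LIFO COGS: 70 @ $18.20 + 256 @ $20.75 = $6,586.00
Difference = |$7,735.80 − $6,586.00| = $1,149.80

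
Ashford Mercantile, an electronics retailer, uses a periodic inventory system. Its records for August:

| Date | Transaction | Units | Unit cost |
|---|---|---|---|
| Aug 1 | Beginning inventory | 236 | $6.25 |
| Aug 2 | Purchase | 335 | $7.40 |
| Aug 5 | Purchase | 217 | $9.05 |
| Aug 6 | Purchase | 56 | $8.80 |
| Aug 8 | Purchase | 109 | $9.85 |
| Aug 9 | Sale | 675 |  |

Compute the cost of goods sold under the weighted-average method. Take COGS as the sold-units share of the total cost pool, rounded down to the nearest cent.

COGS = $5,301.05

Aug 9, sell 675: 675/953 × $7,484.30 → $5,301.05
Ending inventory (cost pool remaining) = $2,183.25
Check: goods available $7,484.30 = COGS $5,301.05 + ending $2,183.25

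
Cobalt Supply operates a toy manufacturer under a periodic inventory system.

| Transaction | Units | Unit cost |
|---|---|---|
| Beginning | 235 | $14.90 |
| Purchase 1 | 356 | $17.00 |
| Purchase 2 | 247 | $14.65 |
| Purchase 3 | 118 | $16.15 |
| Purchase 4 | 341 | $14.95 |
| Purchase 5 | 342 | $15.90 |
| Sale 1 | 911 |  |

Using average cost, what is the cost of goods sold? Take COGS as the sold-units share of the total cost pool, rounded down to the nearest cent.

COGS = $14,236.66

Sale 1, sell 911: 911/1639 × $25,613.50 → $14,236.66
Ending inventory (cost pool remaining) = $11,376.84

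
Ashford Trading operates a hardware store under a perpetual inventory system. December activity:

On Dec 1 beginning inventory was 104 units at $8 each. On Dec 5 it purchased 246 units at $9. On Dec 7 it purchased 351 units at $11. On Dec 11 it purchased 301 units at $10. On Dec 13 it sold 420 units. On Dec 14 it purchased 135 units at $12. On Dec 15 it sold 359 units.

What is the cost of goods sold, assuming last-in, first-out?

Dec 13, 420 sold [LIFO — newest first]: 301 @ $10 + 119 @ $11 = $4,319
Dec 15, 359 sold [LIFO — newest first]: 135 @ $12 + 224 @ $11 = $4,084
Total COGS = $4,319 + $4,084 = $8,403
Ending inventory: 104 @ $8 + 246 @ $9 + 8 @ $11 = $3,134

COGS = $8,403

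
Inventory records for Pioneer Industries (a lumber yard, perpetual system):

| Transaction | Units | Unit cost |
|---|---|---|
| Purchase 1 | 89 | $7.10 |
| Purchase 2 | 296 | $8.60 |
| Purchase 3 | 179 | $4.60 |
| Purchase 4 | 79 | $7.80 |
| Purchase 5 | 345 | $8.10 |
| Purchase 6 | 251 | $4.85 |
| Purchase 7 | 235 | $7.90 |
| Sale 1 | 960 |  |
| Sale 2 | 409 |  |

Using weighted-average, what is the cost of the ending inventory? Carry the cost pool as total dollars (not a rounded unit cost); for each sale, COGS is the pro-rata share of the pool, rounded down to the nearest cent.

After Purchase 1: 89 on hand, pool $631.90 (≈ $7.1000 each)
After Purchase 2: 385 on hand, pool $3,177.50 (≈ $8.2532 each)
After Purchase 3: 564 on hand, pool $4,000.90 (≈ $7.0938 each)
After Purchase 4: 643 on hand, pool $4,617.10 (≈ $7.1806 each)
After Purchase 5: 988 on hand, pool $7,411.60 (≈ $7.5016 each)
After Purchase 6: 1239 on hand, pool $8,628.95 (≈ $6.9644 each)
After Purchase 7: 1474 on hand, pool $10,485.45 (≈ $7.1136 each)
Sale 1, sell 960: 960/1474 × $10,485.45 → $6,829.05
Sale 2, sell 409: 409/514 × $3,656.40 → $2,909.47
Total COGS = $6,829.05 + $2,909.47 = $9,738.52
Ending inventory (cost pool remaining) = $746.93

Ending inventory = $746.93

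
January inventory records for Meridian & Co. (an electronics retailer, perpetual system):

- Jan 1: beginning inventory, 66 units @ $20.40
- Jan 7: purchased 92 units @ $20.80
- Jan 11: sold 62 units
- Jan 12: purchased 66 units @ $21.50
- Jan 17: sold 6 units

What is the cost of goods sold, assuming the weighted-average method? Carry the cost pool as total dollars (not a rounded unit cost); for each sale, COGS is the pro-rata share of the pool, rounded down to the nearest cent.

COGS = $1,405.15

After Jan 1: 66 on hand, pool $1,346.40 (≈ $20.4000 each)
After Jan 7: 158 on hand, pool $3,260.00 (≈ $20.6329 each)
Jan 11, sell 62: 62/158 × $3,260.00 → $1,279.24
After Jan 12: 162 on hand, pool $3,399.76 (≈ $20.9862 each)
Jan 17, sell 6: 6/162 × $3,399.76 → $125.91
Total COGS = $1,279.24 + $125.91 = $1,405.15
Ending inventory (cost pool remaining) = $3,273.85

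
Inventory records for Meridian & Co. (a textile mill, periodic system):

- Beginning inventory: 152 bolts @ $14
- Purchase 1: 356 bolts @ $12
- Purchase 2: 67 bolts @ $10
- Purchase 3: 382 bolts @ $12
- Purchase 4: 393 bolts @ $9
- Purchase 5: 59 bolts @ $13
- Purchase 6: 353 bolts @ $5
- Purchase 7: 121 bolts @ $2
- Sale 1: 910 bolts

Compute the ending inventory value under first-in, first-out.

Sale 1 (910) [FIFO — oldest first]: 152 @ $14 + 356 @ $12 + 67 @ $10 + 335 @ $12 = $11,090
Ending inventory: 47 @ $12 + 393 @ $9 + 59 @ $13 + 353 @ $5 + 121 @ $2 = $6,875

Ending inventory = $6,875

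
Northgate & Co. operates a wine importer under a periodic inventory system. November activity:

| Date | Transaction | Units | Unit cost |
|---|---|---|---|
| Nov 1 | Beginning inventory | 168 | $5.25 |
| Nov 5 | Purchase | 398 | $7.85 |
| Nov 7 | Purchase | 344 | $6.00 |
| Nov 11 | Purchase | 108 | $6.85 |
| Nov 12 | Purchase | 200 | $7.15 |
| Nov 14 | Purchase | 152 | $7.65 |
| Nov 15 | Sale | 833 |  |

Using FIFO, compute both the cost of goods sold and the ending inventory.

Nov 15, 833 sold [FIFO — oldest first]: 168 @ $5.25 + 398 @ $7.85 + 267 @ $6.00 = $5,608.30
Ending inventory: 77 @ $6.00 + 108 @ $6.85 + 200 @ $7.15 + 152 @ $7.65 = $3,794.60
Check: goods available $9,402.90 = COGS $5,608.30 + ending $3,794.60

COGS = $5,608.30; ending inventory = $3,794.60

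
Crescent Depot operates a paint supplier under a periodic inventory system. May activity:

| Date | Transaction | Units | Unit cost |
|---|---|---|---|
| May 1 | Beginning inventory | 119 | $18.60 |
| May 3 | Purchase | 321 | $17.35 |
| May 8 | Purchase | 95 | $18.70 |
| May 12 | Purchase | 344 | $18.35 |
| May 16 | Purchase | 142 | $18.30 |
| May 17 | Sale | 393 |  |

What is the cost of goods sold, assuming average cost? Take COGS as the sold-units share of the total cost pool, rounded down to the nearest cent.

COGS = $7,109.50

May 17, sell 393: 393/1021 × $18,470.25 → $7,109.50
Ending inventory (cost pool remaining) = $11,360.75
Check: goods available $18,470.25 = COGS $7,109.50 + ending $11,360.75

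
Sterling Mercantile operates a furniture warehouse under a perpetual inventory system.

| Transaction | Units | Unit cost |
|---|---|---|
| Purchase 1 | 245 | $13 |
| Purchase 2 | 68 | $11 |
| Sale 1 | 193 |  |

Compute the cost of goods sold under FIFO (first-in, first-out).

Sale 1 (193) [FIFO — oldest first]: 193 @ $13 = $2,509
Ending inventory: 52 @ $13 + 68 @ $11 = $1,424

COGS = $2,509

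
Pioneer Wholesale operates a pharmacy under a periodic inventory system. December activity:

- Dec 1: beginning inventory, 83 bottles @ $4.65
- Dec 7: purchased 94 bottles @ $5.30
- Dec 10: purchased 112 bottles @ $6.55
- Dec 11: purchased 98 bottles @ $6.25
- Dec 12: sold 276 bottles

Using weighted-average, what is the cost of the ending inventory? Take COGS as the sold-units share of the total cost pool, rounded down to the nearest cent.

Dec 12, sell 276: 276/387 × $2,230.25 → $1,590.56
Ending inventory (cost pool remaining) = $639.69

Ending inventory = $639.69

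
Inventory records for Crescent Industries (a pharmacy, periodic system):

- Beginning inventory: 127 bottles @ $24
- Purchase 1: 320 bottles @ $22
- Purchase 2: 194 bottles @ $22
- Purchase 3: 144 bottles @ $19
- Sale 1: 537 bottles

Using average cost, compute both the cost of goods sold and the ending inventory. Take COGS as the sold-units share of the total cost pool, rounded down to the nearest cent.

Sale 1, sell 537: 537/785 × $17,092.00 → $11,692.23
Ending inventory (cost pool remaining) = $5,399.77
Check: goods available $17,092.00 = COGS $11,692.23 + ending $5,399.77

COGS = $11,692.23; ending inventory = $5,399.77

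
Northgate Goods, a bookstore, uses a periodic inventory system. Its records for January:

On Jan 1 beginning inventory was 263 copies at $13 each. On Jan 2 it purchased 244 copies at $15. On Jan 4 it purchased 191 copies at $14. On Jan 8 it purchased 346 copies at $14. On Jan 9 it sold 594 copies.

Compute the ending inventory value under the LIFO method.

Jan 9, 594 sold [LIFO — newest first]: 346 @ $14 + 191 @ $14 + 57 @ $15 = $8,373
Ending inventory: 263 @ $13 + 187 @ $15 = $6,224

Ending inventory = $6,224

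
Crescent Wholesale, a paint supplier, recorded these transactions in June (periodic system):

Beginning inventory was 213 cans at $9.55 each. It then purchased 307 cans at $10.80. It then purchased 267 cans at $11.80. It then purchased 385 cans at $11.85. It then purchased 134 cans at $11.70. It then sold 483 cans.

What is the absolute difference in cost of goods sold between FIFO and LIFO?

FIFO COGS: 213 @ $9.55 + 270 @ $10.80 = $4,950.15
LIFO COGS: 134 @ $11.70 + 349 @ $11.85 = $5,703.45
Difference = |$4,950.15 − $5,703.45| = $753.30

$753.30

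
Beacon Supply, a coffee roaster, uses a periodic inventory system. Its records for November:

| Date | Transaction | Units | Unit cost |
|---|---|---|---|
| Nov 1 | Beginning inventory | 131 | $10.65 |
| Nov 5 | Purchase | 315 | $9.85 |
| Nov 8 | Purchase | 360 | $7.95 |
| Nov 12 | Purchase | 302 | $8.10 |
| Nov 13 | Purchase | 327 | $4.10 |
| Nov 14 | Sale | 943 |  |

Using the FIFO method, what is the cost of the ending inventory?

Nov 14, 943 sold [FIFO — oldest first]: 131 @ $10.65 + 315 @ $9.85 + 360 @ $7.95 + 137 @ $8.10 = $8,469.60
Ending inventory: 165 @ $8.10 + 327 @ $4.10 = $2,677.20

Ending inventory = $2,677.20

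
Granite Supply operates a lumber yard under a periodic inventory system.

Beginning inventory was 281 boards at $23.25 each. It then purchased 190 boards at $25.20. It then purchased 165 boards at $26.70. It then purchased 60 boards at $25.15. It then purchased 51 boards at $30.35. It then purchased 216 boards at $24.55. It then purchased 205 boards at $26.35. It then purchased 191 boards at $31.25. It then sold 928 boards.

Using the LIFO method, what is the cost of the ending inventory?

Sale 1 (928) [LIFO — newest first]: 191 @ $31.25 + 205 @ $26.35 + 216 @ $24.55 + 51 @ $30.35 + 60 @ $25.15 + 165 @ $26.70 + 40 @ $25.20 = $25,143.65
Ending inventory: 281 @ $23.25 + 150 @ $25.20 = $10,313.25

Ending inventory = $10,313.25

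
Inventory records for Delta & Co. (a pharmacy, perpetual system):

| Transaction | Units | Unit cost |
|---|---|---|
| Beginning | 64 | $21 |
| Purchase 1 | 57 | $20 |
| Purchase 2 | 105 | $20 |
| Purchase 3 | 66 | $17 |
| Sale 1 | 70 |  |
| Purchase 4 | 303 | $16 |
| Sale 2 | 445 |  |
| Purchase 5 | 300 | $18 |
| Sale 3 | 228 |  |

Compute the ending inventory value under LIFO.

Ending inventory = $2,960

Sale 1 (70) [LIFO — newest first]: 66 @ $17 + 4 @ $20 = $1,202
Sale 2 (445) [LIFO — newest first]: 303 @ $16 + 101 @ $20 + 41 @ $20 = $7,688
Sale 3 (228) [LIFO — newest first]: 228 @ $18 = $4,104
Total COGS = $1,202 + $7,688 + $4,104 = $12,994
Ending inventory: 64 @ $21 + 16 @ $20 + 72 @ $18 = $2,960
Check: goods available $15,954 = COGS $12,994 + ending $2,960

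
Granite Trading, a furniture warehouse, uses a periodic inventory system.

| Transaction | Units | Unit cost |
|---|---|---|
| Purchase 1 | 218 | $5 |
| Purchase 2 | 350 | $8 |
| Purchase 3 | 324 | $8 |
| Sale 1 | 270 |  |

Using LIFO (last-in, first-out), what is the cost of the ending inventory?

Ending inventory = $4,322

Sale 1 (270) [LIFO — newest first]: 270 @ $8 = $2,160
Ending inventory: 218 @ $5 + 350 @ $8 + 54 @ $8 = $4,322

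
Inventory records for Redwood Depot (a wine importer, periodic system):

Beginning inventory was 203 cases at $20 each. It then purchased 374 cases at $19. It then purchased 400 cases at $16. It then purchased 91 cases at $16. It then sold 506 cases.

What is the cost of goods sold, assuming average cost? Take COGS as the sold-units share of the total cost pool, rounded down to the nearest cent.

COGS = $9,012.29

Sale 1, sell 506: 506/1068 × $19,022.00 → $9,012.29
Ending inventory (cost pool remaining) = $10,009.71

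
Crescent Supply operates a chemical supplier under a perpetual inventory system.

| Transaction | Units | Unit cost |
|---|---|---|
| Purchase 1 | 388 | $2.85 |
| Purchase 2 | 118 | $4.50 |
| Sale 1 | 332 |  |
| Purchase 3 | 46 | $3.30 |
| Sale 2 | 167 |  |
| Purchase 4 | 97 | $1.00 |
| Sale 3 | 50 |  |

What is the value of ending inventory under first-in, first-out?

Ending inventory = $106.90

Sale 1 (332) [FIFO — oldest first]: 332 @ $2.85 = $946.20
Sale 2 (167) [FIFO — oldest first]: 56 @ $2.85 + 111 @ $4.50 = $659.10
Sale 3 (50) [FIFO — oldest first]: 7 @ $4.50 + 43 @ $3.30 = $173.40
Total COGS = $946.20 + $659.10 + $173.40 = $1,778.70
Ending inventory: 3 @ $3.30 + 97 @ $1.00 = $106.90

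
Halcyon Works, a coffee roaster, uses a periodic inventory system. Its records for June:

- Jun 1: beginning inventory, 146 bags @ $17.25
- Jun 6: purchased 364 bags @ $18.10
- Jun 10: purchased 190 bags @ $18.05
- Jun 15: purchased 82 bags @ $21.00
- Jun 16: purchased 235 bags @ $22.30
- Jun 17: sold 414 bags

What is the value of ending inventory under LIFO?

Ending inventory = $10,785.55

Jun 17, 414 sold [LIFO — newest first]: 235 @ $22.30 + 82 @ $21.00 + 97 @ $18.05 = $8,713.35
Ending inventory: 146 @ $17.25 + 364 @ $18.10 + 93 @ $18.05 = $10,785.55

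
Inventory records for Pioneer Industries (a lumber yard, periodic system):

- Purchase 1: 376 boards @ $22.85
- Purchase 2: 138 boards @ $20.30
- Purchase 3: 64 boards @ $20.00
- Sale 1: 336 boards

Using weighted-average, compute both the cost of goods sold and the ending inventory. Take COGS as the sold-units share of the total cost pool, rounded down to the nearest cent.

COGS = $7,367.00; ending inventory = $5,306.00

Sale 1, sell 336: 336/578 × $12,673.00 → $7,367.00
Ending inventory (cost pool remaining) = $5,306.00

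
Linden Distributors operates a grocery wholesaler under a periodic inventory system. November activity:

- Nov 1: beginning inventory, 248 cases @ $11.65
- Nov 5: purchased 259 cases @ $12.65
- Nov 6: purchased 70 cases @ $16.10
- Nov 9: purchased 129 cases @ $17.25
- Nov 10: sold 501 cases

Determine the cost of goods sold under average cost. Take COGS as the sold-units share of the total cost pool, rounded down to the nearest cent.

Nov 10, sell 501: 501/706 × $9,517.80 → $6,754.13
Ending inventory (cost pool remaining) = $2,763.67
Check: goods available $9,517.80 = COGS $6,754.13 + ending $2,763.67

COGS = $6,754.13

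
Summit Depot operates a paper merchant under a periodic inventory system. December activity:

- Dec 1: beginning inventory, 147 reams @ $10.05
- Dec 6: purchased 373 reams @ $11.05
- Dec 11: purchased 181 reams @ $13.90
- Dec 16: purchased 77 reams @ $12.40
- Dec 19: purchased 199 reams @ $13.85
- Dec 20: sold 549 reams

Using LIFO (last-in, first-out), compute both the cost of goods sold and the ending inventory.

COGS = $7,243.45; ending inventory = $4,582.40

Dec 20, 549 sold [LIFO — newest first]: 199 @ $13.85 + 77 @ $12.40 + 181 @ $13.90 + 92 @ $11.05 = $7,243.45
Ending inventory: 147 @ $10.05 + 281 @ $11.05 = $4,582.40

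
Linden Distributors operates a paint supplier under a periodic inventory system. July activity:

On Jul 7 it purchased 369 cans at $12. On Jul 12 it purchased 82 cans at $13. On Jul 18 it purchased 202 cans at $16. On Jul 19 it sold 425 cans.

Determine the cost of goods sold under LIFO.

COGS = $5,990

Jul 19, 425 sold [LIFO — newest first]: 202 @ $16 + 82 @ $13 + 141 @ $12 = $5,990
Ending inventory: 228 @ $12 = $2,736
Check: goods available $8,726 = COGS $5,990 + ending $2,736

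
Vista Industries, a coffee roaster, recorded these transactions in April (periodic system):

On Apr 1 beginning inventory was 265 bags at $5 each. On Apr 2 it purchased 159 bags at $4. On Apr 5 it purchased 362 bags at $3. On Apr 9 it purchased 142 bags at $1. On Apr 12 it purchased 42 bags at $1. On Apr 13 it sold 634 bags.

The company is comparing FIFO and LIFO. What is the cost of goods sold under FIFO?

COGS = $2,591

FIFO COGS: 265 @ $5 + 159 @ $4 + 210 @ $3 = $2,591
LIFO COGS: 42 @ $1 + 142 @ $1 + 362 @ $3 + 88 @ $4 = $1,622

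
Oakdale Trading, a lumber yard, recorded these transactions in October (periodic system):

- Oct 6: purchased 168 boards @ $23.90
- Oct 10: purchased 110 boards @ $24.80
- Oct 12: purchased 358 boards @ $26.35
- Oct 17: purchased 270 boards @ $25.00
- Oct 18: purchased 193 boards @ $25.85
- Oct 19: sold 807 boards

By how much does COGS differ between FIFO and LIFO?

$351.95

FIFO COGS: 168 @ $23.90 + 110 @ $24.80 + 358 @ $26.35 + 171 @ $25.00 = $20,451.50
LIFO COGS: 193 @ $25.85 + 270 @ $25.00 + 344 @ $26.35 = $20,803.45
Difference = |$20,451.50 − $20,803.45| = $351.95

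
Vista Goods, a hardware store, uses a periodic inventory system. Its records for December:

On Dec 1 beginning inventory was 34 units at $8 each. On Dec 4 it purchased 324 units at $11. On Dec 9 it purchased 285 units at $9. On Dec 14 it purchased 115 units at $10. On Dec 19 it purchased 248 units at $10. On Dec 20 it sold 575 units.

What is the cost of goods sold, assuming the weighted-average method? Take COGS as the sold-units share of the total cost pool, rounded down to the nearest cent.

Dec 20, sell 575: 575/1006 × $10,031.00 → $5,733.42
Ending inventory (cost pool remaining) = $4,297.58
Check: goods available $10,031.00 = COGS $5,733.42 + ending $4,297.58

COGS = $5,733.42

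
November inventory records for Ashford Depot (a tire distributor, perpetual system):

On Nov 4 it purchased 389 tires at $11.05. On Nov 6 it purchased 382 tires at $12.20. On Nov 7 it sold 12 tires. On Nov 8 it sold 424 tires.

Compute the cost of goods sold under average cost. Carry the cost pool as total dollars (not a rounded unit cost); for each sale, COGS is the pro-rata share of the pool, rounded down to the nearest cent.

COGS = $5,066.22

After Nov 4: 389 on hand, pool $4,298.45 (≈ $11.0500 each)
After Nov 6: 771 on hand, pool $8,958.85 (≈ $11.6198 each)
Nov 7, sell 12: 12/771 × $8,958.85 → $139.43
Nov 8, sell 424: 424/759 × $8,819.42 → $4,926.79
Total COGS = $139.43 + $4,926.79 = $5,066.22
Ending inventory (cost pool remaining) = $3,892.63
Check: goods available $8,958.85 = COGS $5,066.22 + ending $3,892.63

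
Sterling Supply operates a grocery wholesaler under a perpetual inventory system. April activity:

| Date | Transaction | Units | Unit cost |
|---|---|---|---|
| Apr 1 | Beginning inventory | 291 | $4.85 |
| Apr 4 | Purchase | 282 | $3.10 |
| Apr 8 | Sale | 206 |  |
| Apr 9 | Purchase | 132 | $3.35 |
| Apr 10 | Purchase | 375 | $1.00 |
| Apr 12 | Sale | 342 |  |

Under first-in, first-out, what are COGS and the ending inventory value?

COGS = $2,208.05; ending inventory = $894.70

Apr 8, 206 sold [FIFO — oldest first]: 206 @ $4.85 = $999.10
Apr 12, 342 sold [FIFO — oldest first]: 85 @ $4.85 + 257 @ $3.10 = $1,208.95
Total COGS = $999.10 + $1,208.95 = $2,208.05
Ending inventory: 25 @ $3.10 + 132 @ $3.35 + 375 @ $1.00 = $894.70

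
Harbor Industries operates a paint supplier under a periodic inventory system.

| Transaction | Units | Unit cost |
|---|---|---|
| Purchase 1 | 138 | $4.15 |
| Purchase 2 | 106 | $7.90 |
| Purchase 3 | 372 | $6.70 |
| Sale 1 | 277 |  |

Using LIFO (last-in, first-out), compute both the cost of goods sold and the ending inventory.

COGS = $1,855.90; ending inventory = $2,046.60

Sale 1 (277) [LIFO — newest first]: 277 @ $6.70 = $1,855.90
Ending inventory: 138 @ $4.15 + 106 @ $7.90 + 95 @ $6.70 = $2,046.60
Check: goods available $3,902.50 = COGS $1,855.90 + ending $2,046.60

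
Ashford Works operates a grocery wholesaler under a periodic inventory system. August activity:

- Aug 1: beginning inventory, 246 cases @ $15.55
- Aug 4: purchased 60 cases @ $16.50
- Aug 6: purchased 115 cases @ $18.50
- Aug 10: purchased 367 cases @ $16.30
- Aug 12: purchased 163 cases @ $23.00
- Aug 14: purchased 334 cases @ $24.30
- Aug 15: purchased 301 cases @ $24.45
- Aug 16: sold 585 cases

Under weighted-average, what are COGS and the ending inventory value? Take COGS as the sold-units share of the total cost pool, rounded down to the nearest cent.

COGS = $11,858.44; ending inventory = $20,291.11

Aug 16, sell 585: 585/1586 × $32,149.55 → $11,858.44
Ending inventory (cost pool remaining) = $20,291.11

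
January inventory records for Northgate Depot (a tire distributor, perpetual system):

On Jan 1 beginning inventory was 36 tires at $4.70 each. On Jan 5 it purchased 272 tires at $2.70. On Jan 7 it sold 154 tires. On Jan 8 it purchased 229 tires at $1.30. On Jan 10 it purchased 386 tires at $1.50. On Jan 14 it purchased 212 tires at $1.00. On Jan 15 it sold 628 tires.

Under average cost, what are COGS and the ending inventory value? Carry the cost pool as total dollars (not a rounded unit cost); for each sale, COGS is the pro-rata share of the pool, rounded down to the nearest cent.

After Jan 1: 36 on hand, pool $169.20 (≈ $4.7000 each)
After Jan 5: 308 on hand, pool $903.60 (≈ $2.9338 each)
Jan 7, sell 154: 154/308 × $903.60 → $451.80
After Jan 8: 383 on hand, pool $749.50 (≈ $1.9569 each)
After Jan 10: 769 on hand, pool $1,328.50 (≈ $1.7276 each)
After Jan 14: 981 on hand, pool $1,540.50 (≈ $1.5703 each)
Jan 15, sell 628: 628/981 × $1,540.50 → $986.17
Total COGS = $451.80 + $986.17 = $1,437.97
Ending inventory (cost pool remaining) = $554.33
Check: goods available $1,992.30 = COGS $1,437.97 + ending $554.33

COGS = $1,437.97; ending inventory = $554.33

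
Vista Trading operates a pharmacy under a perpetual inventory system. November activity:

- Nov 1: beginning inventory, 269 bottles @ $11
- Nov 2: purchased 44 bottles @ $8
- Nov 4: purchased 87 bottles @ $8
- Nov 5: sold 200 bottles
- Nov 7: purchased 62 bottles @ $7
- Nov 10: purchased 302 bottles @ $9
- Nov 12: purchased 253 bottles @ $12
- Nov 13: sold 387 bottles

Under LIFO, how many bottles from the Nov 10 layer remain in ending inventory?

Nov 5, 200 sold [LIFO — newest first]: 87 @ $8 + 44 @ $8 + 69 @ $11 = $1,807
Nov 13, 387 sold [LIFO — newest first]: 253 @ $12 + 134 @ $9 = $4,242
Total COGS = $1,807 + $4,242 = $6,049
Ending inventory: 200 @ $11 + 62 @ $7 + 168 @ $9 = $4,146

168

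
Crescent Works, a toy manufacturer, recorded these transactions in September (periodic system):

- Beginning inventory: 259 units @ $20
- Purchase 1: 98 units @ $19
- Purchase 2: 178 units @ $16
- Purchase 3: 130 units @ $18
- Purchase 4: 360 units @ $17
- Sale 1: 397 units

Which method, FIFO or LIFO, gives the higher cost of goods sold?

FIFO

FIFO COGS: 259 @ $20 + 98 @ $19 + 40 @ $16 = $7,682
LIFO COGS: 360 @ $17 + 37 @ $18 = $6,786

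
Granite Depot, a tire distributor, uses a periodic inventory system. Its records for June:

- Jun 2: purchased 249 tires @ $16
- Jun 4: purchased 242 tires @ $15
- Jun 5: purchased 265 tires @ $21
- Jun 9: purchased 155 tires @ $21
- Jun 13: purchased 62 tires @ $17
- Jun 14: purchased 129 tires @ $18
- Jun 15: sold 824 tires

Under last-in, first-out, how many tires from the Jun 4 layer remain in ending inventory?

29

Jun 15, 824 sold [LIFO — newest first]: 129 @ $18 + 62 @ $17 + 155 @ $21 + 265 @ $21 + 213 @ $15 = $15,391
Ending inventory: 249 @ $16 + 29 @ $15 = $4,419
Check: goods available $19,810 = COGS $15,391 + ending $4,419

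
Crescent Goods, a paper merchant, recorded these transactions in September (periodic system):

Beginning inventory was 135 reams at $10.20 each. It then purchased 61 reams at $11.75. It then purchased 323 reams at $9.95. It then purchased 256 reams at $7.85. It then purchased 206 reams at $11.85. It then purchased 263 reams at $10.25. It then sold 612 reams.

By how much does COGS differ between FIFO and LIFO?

FIFO COGS: 135 @ $10.20 + 61 @ $11.75 + 323 @ $9.95 + 93 @ $7.85 = $6,037.65
LIFO COGS: 263 @ $10.25 + 206 @ $11.85 + 143 @ $7.85 = $6,259.40
Difference = |$6,037.65 − $6,259.40| = $221.75

$221.75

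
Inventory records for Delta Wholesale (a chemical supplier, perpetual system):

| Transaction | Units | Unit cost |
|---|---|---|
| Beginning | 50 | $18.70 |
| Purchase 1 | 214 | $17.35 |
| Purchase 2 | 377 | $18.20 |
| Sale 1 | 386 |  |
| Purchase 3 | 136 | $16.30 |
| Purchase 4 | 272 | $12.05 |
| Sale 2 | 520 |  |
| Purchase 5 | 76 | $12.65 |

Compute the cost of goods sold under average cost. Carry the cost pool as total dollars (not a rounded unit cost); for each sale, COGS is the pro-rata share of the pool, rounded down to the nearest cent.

After Beginning: 50 on hand, pool $935.00 (≈ $18.7000 each)
After Purchase 1: 264 on hand, pool $4,647.90 (≈ $17.6057 each)
After Purchase 2: 641 on hand, pool $11,509.30 (≈ $17.9552 each)
Sale 1, sell 386: 386/641 × $11,509.30 → $6,930.71
After Purchase 3: 391 on hand, pool $6,795.39 (≈ $17.3795 each)
After Purchase 4: 663 on hand, pool $10,072.99 (≈ $15.1930 each)
Sale 2, sell 520: 520/663 × $10,072.99 → $7,900.38
After Purchase 5: 219 on hand, pool $3,134.01 (≈ $14.3105 each)
Total COGS = $6,930.71 + $7,900.38 = $14,831.09
Ending inventory (cost pool remaining) = $3,134.01

COGS = $14,831.09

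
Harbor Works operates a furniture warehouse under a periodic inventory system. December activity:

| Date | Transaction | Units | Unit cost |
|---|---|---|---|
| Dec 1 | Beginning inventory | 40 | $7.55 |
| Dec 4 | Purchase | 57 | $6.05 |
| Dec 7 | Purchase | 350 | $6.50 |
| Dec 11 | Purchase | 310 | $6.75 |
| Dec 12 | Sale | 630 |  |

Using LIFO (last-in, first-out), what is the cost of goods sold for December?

COGS = $4,172.50

Dec 12, 630 sold [LIFO — newest first]: 310 @ $6.75 + 320 @ $6.50 = $4,172.50
Ending inventory: 40 @ $7.55 + 57 @ $6.05 + 30 @ $6.50 = $841.85
Check: goods available $5,014.35 = COGS $4,172.50 + ending $841.85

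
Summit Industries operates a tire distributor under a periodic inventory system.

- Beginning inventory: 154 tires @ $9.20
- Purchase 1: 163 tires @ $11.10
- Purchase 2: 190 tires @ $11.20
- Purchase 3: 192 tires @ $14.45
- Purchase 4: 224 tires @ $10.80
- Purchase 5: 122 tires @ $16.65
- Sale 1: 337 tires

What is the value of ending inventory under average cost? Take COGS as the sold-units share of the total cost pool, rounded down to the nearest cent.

Ending inventory = $8,522.43

Sale 1, sell 337: 337/1045 × $12,579.00 → $4,056.57
Ending inventory (cost pool remaining) = $8,522.43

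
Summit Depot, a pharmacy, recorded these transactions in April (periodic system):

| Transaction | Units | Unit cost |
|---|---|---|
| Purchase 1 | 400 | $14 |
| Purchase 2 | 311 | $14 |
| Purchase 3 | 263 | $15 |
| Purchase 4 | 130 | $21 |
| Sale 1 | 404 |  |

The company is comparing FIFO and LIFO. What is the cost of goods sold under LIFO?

FIFO COGS: 400 @ $14 + 4 @ $14 = $5,656
LIFO COGS: 130 @ $21 + 263 @ $15 + 11 @ $14 = $6,829

COGS = $6,829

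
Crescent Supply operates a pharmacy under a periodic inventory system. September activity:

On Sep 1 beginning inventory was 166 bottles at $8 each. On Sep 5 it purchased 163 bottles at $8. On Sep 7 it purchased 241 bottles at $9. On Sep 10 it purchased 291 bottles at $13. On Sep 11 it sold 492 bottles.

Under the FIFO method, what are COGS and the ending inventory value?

COGS = $4,099; ending inventory = $4,485

Sep 11, 492 sold [FIFO — oldest first]: 166 @ $8 + 163 @ $8 + 163 @ $9 = $4,099
Ending inventory: 78 @ $9 + 291 @ $13 = $4,485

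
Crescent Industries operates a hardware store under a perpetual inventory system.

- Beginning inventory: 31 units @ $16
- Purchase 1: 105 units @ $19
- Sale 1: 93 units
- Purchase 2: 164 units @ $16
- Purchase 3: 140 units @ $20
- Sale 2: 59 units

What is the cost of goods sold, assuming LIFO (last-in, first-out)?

Sale 1 (93) [LIFO — newest first]: 93 @ $19 = $1,767
Sale 2 (59) [LIFO — newest first]: 59 @ $20 = $1,180
Total COGS = $1,767 + $1,180 = $2,947
Ending inventory: 31 @ $16 + 12 @ $19 + 164 @ $16 + 81 @ $20 = $4,968

COGS = $2,947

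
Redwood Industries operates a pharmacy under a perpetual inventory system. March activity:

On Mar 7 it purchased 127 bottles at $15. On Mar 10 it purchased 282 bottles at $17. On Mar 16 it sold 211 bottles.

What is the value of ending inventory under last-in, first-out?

Mar 16, 211 sold [LIFO — newest first]: 211 @ $17 = $3,587
Ending inventory: 127 @ $15 + 71 @ $17 = $3,112

Ending inventory = $3,112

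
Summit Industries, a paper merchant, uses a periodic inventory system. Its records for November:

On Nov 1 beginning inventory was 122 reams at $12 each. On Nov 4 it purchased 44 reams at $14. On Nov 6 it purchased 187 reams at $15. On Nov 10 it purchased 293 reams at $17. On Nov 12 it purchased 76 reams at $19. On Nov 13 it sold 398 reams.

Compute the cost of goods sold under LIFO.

Nov 13, 398 sold [LIFO — newest first]: 76 @ $19 + 293 @ $17 + 29 @ $15 = $6,860
Ending inventory: 122 @ $12 + 44 @ $14 + 158 @ $15 = $4,450

COGS = $6,860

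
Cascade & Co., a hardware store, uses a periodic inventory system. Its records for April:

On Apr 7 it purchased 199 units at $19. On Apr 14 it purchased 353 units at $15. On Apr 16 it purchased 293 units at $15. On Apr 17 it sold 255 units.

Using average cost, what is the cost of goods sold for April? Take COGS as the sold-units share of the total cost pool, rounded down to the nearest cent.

COGS = $4,065.21

Apr 17, sell 255: 255/845 × $13,471.00 → $4,065.21
Ending inventory (cost pool remaining) = $9,405.79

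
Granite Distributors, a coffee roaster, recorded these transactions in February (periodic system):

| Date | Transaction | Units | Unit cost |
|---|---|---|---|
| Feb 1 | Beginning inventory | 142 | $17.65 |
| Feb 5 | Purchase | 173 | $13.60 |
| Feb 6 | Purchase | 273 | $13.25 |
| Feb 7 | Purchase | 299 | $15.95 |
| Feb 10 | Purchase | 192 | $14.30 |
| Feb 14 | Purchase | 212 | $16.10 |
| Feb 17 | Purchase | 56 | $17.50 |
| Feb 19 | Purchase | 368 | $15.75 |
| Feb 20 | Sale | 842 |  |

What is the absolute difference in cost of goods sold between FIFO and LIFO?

$630.45

FIFO COGS: 142 @ $17.65 + 173 @ $13.60 + 273 @ $13.25 + 254 @ $15.95 = $12,527.65
LIFO COGS: 368 @ $15.75 + 56 @ $17.50 + 212 @ $16.10 + 192 @ $14.30 + 14 @ $15.95 = $13,158.10
Difference = |$12,527.65 − $13,158.10| = $630.45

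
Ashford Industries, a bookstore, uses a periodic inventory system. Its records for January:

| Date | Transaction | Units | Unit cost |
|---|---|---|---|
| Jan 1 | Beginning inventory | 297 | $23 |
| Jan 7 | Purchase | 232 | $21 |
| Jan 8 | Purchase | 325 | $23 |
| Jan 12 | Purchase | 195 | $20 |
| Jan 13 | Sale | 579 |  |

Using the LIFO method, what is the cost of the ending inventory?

Jan 13, 579 sold [LIFO — newest first]: 195 @ $20 + 325 @ $23 + 59 @ $21 = $12,614
Ending inventory: 297 @ $23 + 173 @ $21 = $10,464
Check: goods available $23,078 = COGS $12,614 + ending $10,464

Ending inventory = $10,464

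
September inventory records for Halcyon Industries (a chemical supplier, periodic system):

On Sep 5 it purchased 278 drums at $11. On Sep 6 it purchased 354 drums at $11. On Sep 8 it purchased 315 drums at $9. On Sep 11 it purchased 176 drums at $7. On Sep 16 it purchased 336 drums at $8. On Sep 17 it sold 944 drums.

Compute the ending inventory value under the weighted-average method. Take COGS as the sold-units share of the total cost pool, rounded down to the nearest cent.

Sep 17, sell 944: 944/1459 × $13,707.00 → $8,868.68
Ending inventory (cost pool remaining) = $4,838.32
Check: goods available $13,707.00 = COGS $8,868.68 + ending $4,838.32

Ending inventory = $4,838.32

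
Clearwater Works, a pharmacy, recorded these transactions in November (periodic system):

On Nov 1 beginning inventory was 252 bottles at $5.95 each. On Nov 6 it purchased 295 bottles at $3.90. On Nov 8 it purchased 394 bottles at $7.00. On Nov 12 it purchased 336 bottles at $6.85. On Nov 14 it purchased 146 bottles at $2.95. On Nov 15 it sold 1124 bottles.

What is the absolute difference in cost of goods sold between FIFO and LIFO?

FIFO COGS: 252 @ $5.95 + 295 @ $3.90 + 394 @ $7.00 + 183 @ $6.85 = $6,661.45
LIFO COGS: 146 @ $2.95 + 336 @ $6.85 + 394 @ $7.00 + 248 @ $3.90 = $6,457.50
Difference = |$6,661.45 − $6,457.50| = $203.95

$203.95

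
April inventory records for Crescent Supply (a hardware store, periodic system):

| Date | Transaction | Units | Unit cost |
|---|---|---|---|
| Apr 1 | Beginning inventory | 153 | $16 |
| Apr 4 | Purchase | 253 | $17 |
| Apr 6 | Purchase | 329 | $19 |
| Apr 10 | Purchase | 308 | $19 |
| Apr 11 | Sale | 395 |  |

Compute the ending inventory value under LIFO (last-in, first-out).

Ending inventory = $11,347

Apr 11, 395 sold [LIFO — newest first]: 308 @ $19 + 87 @ $19 = $7,505
Ending inventory: 153 @ $16 + 253 @ $17 + 242 @ $19 = $11,347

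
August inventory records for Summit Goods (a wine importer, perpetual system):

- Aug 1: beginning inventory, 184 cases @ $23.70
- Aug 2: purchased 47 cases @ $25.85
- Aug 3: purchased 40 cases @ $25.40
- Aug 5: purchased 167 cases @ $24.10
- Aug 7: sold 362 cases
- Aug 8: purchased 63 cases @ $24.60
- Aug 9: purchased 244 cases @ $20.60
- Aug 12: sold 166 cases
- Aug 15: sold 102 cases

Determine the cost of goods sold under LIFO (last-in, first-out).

COGS = $14,432.05

Aug 7, 362 sold [LIFO — newest first]: 167 @ $24.10 + 40 @ $25.40 + 47 @ $25.85 + 108 @ $23.70 = $8,815.25
Aug 12, 166 sold [LIFO — newest first]: 166 @ $20.60 = $3,419.60
Aug 15, 102 sold [LIFO — newest first]: 78 @ $20.60 + 24 @ $24.60 = $2,197.20
Total COGS = $8,815.25 + $3,419.60 + $2,197.20 = $14,432.05
Ending inventory: 76 @ $23.70 + 39 @ $24.60 = $2,760.60
Check: goods available $17,192.65 = COGS $14,432.05 + ending $2,760.60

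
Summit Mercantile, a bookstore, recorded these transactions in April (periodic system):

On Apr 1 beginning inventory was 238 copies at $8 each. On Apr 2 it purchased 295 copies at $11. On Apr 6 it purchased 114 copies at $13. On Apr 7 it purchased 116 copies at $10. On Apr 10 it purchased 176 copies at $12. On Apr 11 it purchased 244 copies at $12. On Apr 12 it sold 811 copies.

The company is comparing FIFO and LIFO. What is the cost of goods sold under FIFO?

COGS = $8,367

FIFO COGS: 238 @ $8 + 295 @ $11 + 114 @ $13 + 116 @ $10 + 48 @ $12 = $8,367
LIFO COGS: 244 @ $12 + 176 @ $12 + 116 @ $10 + 114 @ $13 + 161 @ $11 = $9,453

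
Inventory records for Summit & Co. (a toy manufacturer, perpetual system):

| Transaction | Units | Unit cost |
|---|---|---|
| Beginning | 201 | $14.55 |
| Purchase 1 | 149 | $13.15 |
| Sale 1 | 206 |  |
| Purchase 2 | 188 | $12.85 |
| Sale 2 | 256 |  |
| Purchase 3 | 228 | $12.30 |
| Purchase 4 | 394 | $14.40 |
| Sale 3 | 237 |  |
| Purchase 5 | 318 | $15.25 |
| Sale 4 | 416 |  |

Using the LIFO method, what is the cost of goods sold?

COGS = $15,867.40

Sale 1 (206) [LIFO — newest first]: 149 @ $13.15 + 57 @ $14.55 = $2,788.70
Sale 2 (256) [LIFO — newest first]: 188 @ $12.85 + 68 @ $14.55 = $3,405.20
Sale 3 (237) [LIFO — newest first]: 237 @ $14.40 = $3,412.80
Sale 4 (416) [LIFO — newest first]: 318 @ $15.25 + 98 @ $14.40 = $6,260.70
Total COGS = $2,788.70 + $3,405.20 + $3,412.80 + $6,260.70 = $15,867.40
Ending inventory: 76 @ $14.55 + 228 @ $12.30 + 59 @ $14.40 = $4,759.80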